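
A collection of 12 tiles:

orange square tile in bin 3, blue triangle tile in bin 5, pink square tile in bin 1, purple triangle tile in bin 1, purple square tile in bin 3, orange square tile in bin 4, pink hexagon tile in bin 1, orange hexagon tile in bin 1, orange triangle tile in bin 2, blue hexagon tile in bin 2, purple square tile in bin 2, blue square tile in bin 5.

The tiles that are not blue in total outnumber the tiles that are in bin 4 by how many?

tiles that are not blue: 9.
tiles in bin 4: 1.
9 − 1 = 8.

8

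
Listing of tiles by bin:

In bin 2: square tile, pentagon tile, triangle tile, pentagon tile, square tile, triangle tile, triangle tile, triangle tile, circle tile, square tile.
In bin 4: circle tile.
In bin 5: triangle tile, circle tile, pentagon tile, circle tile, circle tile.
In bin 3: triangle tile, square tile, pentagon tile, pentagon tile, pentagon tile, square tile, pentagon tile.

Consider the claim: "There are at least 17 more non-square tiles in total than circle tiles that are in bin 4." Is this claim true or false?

True

|non-square tiles| = 18.
|circle tiles in bin 4| = 1.
The claim requires 18 − 1 = 17 ≥ 17, which holds.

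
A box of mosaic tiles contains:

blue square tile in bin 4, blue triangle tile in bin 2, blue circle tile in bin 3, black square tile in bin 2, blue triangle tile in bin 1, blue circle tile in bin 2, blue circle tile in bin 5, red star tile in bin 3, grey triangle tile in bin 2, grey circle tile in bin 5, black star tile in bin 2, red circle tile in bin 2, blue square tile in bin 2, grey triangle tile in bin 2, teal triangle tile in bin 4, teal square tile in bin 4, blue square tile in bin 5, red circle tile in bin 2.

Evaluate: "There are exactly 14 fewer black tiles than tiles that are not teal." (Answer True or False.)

|black tiles| = 2.
|tiles that are not teal| = 16.
The claim requires 16 − 2 (= 14) to equal 14, which holds.

True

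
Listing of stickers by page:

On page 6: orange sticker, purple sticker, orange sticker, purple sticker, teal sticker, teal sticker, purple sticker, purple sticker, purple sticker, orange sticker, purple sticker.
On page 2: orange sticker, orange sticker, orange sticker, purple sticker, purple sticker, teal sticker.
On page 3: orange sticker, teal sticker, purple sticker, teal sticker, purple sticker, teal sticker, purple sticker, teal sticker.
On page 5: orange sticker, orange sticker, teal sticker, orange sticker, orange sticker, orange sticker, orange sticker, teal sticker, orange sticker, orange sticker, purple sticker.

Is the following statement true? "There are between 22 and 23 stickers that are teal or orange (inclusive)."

False

|stickers that are teal or orange| = 24.
The claim requires 22 ≤ 24 ≤ 23, which does not hold.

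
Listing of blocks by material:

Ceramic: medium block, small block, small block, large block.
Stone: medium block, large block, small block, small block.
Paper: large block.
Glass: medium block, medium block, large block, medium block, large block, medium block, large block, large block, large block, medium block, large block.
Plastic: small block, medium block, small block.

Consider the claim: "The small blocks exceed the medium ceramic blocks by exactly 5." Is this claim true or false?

True

small blocks: 6.
medium ceramic blocks: 1.
The claim requires 6 − 1 (= 5) to equal 5, which holds.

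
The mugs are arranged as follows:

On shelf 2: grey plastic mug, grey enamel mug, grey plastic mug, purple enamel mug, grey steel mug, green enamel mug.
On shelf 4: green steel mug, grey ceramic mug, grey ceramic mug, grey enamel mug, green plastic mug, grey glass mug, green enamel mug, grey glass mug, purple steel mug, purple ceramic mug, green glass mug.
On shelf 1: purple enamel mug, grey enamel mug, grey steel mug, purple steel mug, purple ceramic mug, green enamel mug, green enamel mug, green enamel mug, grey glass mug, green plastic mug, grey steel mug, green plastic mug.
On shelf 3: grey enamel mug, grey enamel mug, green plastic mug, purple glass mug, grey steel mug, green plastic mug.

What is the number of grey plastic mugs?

2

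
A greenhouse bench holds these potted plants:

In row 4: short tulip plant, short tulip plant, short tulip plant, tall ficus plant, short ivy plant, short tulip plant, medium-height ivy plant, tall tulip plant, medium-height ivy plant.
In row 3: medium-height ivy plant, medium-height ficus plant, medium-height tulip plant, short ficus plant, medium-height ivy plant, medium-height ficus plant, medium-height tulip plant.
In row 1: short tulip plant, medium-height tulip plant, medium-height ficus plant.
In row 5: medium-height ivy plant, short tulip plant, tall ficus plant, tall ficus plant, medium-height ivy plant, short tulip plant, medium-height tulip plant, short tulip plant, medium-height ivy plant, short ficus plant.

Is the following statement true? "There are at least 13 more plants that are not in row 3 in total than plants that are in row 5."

There are 22 plants that are not in row 3.
There are 10 plants in row 5.
The claim requires 22 − 10 = 12 ≥ 13, which does not hold.

False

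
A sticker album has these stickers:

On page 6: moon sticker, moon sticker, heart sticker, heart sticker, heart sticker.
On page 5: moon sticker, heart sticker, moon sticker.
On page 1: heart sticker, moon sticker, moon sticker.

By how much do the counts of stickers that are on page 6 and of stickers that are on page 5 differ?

2

stickers on page 6: 5. stickers on page 5: 3.
|5 − 3| = 5 − 3 = 2.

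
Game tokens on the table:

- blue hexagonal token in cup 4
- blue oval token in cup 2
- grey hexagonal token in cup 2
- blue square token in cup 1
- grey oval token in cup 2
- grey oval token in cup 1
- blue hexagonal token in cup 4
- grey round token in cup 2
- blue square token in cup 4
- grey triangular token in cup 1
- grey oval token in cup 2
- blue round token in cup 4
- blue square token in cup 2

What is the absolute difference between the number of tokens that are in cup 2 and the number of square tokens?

tokens in cup 2: 6. square tokens: 3.
|6 − 3| = 6 − 3 = 3.

3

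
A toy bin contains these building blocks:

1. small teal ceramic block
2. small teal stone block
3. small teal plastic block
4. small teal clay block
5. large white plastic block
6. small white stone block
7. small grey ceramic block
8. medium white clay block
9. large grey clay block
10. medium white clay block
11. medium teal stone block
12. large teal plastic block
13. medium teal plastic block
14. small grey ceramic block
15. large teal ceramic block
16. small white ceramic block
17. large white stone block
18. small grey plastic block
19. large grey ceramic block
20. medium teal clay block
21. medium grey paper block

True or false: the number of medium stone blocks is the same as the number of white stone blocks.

There is 1 medium stone block.
There are 2 white stone blocks.
The claim requires 1 = 2, which does not hold.

False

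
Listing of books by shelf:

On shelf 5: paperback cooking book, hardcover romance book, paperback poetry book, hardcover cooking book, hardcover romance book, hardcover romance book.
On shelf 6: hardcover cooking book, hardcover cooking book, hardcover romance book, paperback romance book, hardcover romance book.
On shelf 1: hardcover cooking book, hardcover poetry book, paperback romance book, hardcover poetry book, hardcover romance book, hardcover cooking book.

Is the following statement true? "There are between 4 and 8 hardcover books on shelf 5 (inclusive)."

There are 4 hardcover books on shelf 5.
The claim requires 4 ≤ 4 ≤ 8, which holds.

True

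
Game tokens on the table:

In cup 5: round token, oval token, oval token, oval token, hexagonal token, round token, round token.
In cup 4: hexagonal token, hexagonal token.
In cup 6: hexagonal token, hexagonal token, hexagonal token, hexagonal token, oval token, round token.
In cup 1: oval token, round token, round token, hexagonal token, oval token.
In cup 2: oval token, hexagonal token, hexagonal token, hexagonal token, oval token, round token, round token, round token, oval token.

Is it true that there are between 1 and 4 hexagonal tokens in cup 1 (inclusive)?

hexagonal tokens in cup 1: 1.
The claim requires 1 ≤ 1 ≤ 4, which holds.

True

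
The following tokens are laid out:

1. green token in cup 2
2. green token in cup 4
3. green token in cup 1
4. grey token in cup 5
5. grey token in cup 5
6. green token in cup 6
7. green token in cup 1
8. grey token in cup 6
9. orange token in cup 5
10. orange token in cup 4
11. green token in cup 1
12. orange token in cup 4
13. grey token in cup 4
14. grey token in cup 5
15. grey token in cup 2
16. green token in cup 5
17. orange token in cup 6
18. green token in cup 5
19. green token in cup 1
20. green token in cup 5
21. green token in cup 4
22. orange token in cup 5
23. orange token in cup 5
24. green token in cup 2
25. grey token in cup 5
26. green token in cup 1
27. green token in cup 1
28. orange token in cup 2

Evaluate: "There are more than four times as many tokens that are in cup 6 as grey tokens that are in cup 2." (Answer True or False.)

False

There are 3 tokens in cup 6.
There is 1 grey token in cup 2.
The claim requires 3 > 4 × 1 = 4, which does not hold.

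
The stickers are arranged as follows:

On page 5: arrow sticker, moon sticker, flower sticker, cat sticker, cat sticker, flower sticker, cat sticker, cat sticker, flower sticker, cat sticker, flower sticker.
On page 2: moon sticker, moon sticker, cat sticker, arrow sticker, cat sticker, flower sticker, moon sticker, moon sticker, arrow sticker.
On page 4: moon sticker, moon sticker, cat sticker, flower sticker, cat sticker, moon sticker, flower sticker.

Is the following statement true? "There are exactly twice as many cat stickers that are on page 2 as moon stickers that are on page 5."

True

|cat stickers on page 2| = 2.
|moon stickers on page 5| = 1.
The claim requires 2 = 2 × 1 = 2, which holds.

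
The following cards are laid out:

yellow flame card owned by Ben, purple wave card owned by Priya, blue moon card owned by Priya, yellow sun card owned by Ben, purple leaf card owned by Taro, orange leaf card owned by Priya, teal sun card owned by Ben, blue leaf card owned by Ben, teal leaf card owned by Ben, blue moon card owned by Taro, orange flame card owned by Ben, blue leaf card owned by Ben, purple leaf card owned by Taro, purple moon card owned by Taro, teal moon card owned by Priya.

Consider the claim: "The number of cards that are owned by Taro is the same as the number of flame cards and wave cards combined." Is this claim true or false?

|cards owned by Taro| = 4.
flame cards: 2; wave cards: 1; combined: 2 + 1 = 3.
The claim requires 4 = 3, which does not hold.

False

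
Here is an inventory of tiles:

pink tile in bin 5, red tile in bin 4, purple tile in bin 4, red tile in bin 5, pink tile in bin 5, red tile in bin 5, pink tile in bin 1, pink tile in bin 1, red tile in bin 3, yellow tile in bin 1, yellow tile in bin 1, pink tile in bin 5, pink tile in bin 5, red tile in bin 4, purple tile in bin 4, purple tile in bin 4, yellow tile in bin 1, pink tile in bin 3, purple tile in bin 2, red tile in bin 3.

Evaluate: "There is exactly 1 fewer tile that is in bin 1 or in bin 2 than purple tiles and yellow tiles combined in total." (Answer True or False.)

There are 6 tiles in bin 1 or in bin 2.
purple tiles: 4; yellow tiles: 3; combined: 4 + 3 = 7.
The claim requires 7 − 6 (= 1) to equal 1, which holds.

True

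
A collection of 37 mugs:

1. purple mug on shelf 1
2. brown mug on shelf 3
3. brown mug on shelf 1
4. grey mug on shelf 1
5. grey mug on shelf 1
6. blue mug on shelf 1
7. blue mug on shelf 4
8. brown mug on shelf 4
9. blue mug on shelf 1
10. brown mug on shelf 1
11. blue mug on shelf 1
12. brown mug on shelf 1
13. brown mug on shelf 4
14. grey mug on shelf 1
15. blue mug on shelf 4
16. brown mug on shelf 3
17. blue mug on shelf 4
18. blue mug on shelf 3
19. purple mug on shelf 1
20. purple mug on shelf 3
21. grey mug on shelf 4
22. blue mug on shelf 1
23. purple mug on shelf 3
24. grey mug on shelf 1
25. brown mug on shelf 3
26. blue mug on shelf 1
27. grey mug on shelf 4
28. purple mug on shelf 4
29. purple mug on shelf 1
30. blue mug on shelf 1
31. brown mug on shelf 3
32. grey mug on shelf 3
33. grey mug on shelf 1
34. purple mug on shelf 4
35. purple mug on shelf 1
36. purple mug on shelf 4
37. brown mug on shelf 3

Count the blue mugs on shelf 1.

6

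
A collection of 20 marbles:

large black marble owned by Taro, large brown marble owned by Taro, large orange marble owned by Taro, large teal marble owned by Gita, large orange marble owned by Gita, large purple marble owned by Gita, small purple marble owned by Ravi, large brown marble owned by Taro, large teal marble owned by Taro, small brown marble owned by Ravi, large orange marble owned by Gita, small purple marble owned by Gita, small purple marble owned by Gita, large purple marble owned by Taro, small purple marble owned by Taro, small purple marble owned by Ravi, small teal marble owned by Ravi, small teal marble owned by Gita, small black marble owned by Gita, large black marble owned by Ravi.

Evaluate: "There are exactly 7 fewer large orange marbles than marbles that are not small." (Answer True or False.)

False

|large orange marbles| = 3.
|marbles that are not small| = 11.
The claim requires 11 − 3 (= 8) to equal 7, which does not hold.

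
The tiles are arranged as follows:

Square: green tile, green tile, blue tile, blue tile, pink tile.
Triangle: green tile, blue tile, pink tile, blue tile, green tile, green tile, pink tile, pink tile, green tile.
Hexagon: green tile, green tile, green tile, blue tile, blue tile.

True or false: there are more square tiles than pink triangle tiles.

True

square tiles: 5.
pink triangle tiles: 3.
The claim requires 5 > 3, which holds.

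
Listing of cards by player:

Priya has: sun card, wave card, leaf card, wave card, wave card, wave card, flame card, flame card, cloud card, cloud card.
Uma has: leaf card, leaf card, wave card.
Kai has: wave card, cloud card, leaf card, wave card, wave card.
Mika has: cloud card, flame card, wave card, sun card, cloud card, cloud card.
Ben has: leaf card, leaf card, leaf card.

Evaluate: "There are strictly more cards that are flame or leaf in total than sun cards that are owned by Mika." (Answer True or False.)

True

cards that are flame or leaf: 10.
sun cards owned by Mika: 1.
The claim requires 10 > 1, which holds.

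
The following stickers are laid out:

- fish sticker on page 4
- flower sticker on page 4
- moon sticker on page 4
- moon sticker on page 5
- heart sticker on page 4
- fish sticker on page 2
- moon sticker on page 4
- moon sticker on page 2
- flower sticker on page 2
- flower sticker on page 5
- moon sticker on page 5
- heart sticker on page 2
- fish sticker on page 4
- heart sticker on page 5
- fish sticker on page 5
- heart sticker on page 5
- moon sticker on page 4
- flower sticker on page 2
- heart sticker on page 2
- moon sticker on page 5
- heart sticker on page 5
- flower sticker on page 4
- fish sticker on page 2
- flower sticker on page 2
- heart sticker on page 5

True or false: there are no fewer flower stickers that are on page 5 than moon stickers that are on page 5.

|flower stickers on page 5| = 1.
|moon stickers on page 5| = 3.
The claim requires 1 ≥ 3, which does not hold.

False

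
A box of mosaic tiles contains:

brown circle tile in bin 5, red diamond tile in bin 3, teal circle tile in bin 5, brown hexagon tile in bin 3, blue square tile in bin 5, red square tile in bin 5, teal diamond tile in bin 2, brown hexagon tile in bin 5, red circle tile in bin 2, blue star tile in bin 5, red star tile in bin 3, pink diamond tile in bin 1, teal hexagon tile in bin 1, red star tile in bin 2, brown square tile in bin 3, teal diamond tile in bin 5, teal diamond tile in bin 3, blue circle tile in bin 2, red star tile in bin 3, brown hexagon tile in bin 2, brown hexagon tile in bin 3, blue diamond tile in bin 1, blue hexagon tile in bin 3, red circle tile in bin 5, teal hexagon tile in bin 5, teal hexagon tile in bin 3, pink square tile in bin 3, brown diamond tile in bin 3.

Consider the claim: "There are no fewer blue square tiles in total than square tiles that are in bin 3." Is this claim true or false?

False

There is 1 blue square tile.
There are 2 square tiles in bin 3.
The claim requires 1 ≥ 2, which does not hold.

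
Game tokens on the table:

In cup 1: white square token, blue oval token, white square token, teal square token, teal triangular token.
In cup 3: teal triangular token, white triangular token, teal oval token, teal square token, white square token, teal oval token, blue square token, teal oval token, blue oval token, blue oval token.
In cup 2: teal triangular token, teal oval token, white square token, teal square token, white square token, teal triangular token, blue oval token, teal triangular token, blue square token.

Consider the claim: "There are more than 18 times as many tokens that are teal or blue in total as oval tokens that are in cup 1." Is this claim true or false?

There are 18 tokens that are teal or blue.
There is 1 oval token in cup 1.
The claim requires 18 > 18 × 1 = 18, which does not hold.

False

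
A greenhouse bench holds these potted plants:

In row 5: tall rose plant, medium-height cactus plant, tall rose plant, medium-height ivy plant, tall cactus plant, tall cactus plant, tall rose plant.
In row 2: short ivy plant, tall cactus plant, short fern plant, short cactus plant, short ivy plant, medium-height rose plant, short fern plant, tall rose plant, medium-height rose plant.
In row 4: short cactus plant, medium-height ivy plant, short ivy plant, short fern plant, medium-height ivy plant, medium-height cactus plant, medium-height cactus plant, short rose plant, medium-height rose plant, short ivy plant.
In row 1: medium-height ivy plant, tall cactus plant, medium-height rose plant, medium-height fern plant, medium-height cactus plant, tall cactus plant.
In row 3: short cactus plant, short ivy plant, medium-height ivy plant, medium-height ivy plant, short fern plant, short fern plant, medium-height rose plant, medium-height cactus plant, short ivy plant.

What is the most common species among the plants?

Counts by species: cactus 13, ivy 12, rose 10, fern 6.
The maximum is 13, held uniquely by cactus.

cactus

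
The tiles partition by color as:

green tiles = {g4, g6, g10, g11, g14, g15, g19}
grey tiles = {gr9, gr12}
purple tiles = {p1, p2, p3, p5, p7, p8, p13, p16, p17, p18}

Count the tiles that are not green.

12

Total tiles: 19; with the excluded value: 7; remaining 19 − 7 = 12.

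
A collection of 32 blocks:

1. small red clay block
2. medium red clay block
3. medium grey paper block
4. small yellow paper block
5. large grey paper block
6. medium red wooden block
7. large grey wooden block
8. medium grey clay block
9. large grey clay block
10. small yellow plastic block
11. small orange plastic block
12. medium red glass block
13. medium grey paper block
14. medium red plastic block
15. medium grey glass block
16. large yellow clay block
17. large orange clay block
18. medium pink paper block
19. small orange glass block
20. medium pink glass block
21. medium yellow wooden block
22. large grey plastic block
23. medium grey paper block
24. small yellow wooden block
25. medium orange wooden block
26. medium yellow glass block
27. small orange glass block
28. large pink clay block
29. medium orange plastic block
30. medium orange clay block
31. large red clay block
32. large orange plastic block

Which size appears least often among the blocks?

Counts by size: medium 16, large 9, small 7.
The minimum is 7, held uniquely by small.

small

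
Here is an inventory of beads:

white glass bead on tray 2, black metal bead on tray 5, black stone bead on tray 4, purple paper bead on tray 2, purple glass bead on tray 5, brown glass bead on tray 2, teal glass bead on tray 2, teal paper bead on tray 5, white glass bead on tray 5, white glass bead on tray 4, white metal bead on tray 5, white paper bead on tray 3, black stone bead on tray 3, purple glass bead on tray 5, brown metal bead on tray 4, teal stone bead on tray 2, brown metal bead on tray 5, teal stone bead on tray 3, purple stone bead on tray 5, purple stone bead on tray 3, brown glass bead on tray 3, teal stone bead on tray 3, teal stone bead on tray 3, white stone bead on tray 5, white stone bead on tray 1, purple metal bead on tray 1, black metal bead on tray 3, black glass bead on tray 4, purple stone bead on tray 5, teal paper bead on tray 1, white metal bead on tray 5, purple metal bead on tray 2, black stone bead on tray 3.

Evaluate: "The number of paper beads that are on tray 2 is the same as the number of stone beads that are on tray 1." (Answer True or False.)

There is 1 paper bead on tray 2.
There is 1 stone bead on tray 1.
The claim requires 1 = 1, which holds.

True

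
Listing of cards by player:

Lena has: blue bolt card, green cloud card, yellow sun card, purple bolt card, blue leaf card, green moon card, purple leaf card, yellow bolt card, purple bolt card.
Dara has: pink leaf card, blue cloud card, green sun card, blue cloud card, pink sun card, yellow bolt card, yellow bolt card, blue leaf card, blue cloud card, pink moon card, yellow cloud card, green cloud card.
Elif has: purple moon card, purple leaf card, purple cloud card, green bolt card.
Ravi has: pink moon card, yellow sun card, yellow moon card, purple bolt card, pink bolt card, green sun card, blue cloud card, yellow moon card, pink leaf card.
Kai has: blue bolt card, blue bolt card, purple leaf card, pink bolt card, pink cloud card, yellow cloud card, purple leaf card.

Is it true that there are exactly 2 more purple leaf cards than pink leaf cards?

purple leaf cards: 4.
pink leaf cards: 2.
The claim requires 4 − 2 (= 2) to equal 2, which holds.

True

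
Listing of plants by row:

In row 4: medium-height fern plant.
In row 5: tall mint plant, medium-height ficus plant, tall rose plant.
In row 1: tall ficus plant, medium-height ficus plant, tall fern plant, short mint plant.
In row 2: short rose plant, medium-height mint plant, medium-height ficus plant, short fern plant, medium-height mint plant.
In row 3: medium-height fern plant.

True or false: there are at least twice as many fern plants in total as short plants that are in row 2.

True

fern plants: 4.
short plants in row 2: 2.
The claim requires 4 ≥ 2 × 2 = 4, which holds.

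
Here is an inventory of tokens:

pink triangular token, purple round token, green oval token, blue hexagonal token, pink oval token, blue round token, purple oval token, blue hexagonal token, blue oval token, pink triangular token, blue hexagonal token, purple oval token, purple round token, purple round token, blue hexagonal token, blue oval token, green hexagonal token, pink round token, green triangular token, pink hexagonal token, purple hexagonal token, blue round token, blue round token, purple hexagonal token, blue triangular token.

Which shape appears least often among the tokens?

Counts by shape: hexagonal 8, round 7, oval 6, triangular 4.
The minimum is 4, held uniquely by triangular.

triangular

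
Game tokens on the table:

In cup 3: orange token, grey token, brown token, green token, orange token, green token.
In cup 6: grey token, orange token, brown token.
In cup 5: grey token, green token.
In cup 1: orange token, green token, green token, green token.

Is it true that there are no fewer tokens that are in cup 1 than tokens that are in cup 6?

tokens in cup 1: 4.
tokens in cup 6: 3.
The claim requires 4 ≥ 3, which holds.

True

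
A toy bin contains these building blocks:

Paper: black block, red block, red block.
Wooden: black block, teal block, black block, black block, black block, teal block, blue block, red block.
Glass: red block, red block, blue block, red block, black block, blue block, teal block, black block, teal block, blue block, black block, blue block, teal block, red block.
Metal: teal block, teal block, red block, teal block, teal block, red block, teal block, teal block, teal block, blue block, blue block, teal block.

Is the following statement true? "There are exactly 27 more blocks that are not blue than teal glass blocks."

True

blocks that are not blue: 30.
teal glass blocks: 3.
The claim requires 30 − 3 (= 27) to equal 27, which holds.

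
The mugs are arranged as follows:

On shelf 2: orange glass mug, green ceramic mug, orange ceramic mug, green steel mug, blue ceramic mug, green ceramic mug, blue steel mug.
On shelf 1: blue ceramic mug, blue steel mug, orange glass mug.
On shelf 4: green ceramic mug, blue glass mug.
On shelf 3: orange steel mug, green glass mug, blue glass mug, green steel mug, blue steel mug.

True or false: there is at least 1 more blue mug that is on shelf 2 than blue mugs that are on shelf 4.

True

blue mugs on shelf 2: 2.
blue mugs on shelf 4: 1.
The claim requires 2 − 1 = 1 ≥ 1, which holds.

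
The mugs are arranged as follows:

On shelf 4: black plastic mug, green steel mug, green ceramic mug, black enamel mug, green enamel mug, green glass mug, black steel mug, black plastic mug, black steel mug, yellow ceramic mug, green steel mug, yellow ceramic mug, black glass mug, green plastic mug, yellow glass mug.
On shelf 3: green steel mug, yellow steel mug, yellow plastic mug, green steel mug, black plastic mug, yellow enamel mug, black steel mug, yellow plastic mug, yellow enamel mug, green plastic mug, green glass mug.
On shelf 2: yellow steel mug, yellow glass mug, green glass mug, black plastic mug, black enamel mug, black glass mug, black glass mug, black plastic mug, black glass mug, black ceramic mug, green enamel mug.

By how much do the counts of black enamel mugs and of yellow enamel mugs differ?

black enamel mugs: 2. yellow enamel mugs: 2.
|2 − 2| = 2 − 2 = 0.

0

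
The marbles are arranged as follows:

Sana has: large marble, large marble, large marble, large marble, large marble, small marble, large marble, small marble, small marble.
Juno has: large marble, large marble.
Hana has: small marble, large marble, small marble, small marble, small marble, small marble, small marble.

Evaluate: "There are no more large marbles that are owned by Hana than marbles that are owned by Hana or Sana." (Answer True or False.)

True

large marbles owned by Hana: 1.
marbles owned by Hana or Sana: 16.
The claim requires 1 ≤ 16, which holds.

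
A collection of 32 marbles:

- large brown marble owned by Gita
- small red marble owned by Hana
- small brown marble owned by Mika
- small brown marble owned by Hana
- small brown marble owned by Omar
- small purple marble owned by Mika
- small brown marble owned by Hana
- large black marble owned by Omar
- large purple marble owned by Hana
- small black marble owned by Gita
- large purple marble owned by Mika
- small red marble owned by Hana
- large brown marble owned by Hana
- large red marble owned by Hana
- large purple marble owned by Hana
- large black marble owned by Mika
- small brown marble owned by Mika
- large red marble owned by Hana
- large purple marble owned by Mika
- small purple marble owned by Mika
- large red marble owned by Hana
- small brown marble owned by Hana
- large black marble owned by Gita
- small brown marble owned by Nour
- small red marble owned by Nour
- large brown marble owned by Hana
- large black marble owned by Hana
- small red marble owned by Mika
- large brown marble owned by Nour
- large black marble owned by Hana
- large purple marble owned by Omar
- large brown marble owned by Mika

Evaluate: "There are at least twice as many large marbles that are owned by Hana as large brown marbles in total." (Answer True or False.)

False

Count of large marbles owned by Hana: 9.
There are 5 large brown marbles.
The claim requires 9 ≥ 2 × 5 = 10, which does not hold.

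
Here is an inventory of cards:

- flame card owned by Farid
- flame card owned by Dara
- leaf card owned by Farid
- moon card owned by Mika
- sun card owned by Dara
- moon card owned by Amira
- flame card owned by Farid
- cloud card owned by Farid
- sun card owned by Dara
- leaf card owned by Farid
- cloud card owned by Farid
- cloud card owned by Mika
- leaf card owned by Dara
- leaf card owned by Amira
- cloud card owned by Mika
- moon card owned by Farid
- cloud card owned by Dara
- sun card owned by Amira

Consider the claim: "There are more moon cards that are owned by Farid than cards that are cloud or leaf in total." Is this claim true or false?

False

Count of moon cards owned by Farid: 1.
There are 9 cards that are cloud or leaf.
The claim requires 1 > 9, which does not hold.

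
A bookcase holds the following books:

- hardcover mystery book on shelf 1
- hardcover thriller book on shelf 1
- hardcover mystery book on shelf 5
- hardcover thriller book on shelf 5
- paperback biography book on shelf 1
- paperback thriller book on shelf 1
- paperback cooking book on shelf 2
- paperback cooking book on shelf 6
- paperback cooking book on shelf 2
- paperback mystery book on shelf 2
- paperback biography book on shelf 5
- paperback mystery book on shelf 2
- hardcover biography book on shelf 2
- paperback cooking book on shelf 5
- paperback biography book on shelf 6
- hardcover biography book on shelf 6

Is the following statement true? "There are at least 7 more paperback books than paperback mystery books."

|paperback books| = 10.
|paperback mystery books| = 2.
The claim requires 10 − 2 = 8 ≥ 7, which holds.

True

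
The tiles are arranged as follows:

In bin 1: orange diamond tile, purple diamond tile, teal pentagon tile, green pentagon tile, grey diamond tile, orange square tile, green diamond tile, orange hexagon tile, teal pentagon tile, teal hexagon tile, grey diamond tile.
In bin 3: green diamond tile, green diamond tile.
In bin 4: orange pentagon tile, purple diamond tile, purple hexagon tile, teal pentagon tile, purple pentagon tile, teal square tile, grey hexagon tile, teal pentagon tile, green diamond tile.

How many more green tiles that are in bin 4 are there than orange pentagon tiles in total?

green tiles in bin 4: 1.
orange pentagon tiles: 1.
1 − 1 = 0.

0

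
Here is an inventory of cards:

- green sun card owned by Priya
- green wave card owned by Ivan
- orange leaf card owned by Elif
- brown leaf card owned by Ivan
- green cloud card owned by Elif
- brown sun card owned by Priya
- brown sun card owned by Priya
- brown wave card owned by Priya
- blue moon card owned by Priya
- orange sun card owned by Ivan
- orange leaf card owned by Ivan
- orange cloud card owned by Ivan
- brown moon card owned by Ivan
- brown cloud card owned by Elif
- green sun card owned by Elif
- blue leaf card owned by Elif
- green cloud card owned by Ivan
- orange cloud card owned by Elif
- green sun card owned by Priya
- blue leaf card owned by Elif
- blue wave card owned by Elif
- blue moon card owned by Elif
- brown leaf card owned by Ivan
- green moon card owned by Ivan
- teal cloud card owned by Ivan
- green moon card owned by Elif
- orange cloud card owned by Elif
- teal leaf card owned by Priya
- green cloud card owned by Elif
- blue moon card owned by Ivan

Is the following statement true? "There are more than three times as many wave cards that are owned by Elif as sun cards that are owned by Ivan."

False

|wave cards owned by Elif| = 1.
|sun cards owned by Ivan| = 1.
The claim requires 1 > 3 × 1 = 3, which does not hold.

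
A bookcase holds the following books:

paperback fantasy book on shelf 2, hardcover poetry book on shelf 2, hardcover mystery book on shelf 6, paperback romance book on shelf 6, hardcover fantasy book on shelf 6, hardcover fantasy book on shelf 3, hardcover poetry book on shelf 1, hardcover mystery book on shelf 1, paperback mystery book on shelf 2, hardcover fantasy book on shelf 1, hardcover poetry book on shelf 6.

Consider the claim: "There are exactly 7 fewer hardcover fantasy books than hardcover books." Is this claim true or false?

False

There are 3 hardcover fantasy books.
There are 8 hardcover books.
The claim requires 8 − 3 (= 5) to equal 7, which does not hold.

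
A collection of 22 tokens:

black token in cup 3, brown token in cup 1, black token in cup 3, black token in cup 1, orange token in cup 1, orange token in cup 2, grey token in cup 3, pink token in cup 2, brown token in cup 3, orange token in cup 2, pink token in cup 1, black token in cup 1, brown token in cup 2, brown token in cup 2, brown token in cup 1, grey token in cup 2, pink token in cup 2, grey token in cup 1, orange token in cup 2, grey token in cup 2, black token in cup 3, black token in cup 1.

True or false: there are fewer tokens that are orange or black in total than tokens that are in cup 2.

False

There are 10 tokens that are orange or black.
There are 9 tokens in cup 2.
The claim requires 10 < 9, which does not hold.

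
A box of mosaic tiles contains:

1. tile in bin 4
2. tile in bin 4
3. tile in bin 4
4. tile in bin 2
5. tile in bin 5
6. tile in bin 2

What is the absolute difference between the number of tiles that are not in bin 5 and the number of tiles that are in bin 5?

tiles that are not in bin 5: 5. tiles in bin 5: 1.
|5 − 1| = 5 − 1 = 4.

4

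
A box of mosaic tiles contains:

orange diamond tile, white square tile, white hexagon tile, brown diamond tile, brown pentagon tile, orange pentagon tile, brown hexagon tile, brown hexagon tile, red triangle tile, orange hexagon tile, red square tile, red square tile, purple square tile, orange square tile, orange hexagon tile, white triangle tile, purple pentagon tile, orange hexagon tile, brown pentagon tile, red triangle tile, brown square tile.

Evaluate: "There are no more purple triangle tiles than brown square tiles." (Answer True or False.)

|purple triangle tiles| = 0.
|brown square tiles| = 1.
The claim requires 0 ≤ 1, which holds.

True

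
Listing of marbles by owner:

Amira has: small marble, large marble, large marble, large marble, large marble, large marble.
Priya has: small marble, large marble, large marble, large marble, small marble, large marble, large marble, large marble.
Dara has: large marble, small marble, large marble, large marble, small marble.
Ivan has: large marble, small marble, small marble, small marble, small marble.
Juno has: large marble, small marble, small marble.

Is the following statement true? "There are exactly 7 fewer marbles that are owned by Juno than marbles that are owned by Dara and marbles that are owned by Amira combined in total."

marbles owned by Juno: 3.
marbles owned by Dara: 5; marbles owned by Amira: 6; combined: 5 + 6 = 11.
The claim requires 11 − 3 (= 8) to equal 7, which does not hold.

False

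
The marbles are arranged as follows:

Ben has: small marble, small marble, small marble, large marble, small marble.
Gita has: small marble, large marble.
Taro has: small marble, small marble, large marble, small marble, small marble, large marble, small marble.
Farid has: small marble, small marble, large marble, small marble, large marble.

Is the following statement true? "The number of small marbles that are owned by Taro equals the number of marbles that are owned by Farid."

Count of small marbles owned by Taro: 5.
Count of marbles owned by Farid: 5.
The claim requires 5 = 5, which holds.

True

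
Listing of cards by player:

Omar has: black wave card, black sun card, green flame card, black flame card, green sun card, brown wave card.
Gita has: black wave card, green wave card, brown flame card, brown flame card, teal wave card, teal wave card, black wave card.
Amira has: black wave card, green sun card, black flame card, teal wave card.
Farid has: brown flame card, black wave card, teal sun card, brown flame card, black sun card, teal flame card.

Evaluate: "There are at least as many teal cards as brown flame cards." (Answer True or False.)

True

|teal cards| = 5.
|brown flame cards| = 4.
The claim requires 5 ≥ 4, which holds.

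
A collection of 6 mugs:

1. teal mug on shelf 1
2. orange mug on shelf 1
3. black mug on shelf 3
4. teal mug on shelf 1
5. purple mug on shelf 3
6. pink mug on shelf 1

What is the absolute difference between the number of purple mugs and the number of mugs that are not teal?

3

purple mugs: 1. mugs that are not teal: 4.
|1 − 4| = 4 − 1 = 3.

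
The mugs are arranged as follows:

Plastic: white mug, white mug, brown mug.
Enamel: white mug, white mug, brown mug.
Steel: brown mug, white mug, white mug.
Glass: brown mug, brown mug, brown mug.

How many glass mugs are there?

3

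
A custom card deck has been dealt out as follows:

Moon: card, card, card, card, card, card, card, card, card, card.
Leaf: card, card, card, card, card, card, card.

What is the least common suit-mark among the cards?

Counts by suit-mark: moon 10, leaf 7.
The minimum is 7, held uniquely by leaf.

leaf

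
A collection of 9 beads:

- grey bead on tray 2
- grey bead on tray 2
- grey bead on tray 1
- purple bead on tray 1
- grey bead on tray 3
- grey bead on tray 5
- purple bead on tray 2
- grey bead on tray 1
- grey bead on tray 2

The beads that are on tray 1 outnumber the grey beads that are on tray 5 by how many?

beads on tray 1: 3.
grey beads on tray 5: 1.
3 − 1 = 2.

2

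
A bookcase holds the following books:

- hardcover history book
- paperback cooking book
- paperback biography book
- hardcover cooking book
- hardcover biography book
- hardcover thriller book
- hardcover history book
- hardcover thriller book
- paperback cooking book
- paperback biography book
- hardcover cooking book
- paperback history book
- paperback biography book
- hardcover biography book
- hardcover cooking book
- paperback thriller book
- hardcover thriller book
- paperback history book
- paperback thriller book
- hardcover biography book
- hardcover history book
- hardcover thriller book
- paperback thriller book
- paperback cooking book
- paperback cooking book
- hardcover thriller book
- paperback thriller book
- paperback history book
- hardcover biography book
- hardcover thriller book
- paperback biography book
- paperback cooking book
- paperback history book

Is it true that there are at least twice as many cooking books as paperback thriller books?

True

|cooking books| = 8.
|paperback thriller books| = 4.
The claim requires 8 ≥ 2 × 4 = 8, which holds.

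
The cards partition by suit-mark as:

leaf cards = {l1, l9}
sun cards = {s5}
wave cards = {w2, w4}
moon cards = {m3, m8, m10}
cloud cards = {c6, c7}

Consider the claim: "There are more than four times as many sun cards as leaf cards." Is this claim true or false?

There is 1 sun card.
There are 2 leaf cards.
The claim requires 1 > 4 × 2 = 8, which does not hold.

False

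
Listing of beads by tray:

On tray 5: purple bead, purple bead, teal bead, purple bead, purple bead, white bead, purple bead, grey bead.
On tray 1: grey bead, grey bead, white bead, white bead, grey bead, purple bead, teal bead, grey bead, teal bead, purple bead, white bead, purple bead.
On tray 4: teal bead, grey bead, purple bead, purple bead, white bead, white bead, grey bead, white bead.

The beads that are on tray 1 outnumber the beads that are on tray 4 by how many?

beads on tray 1: 12.
beads on tray 4: 8.
12 − 8 = 4.

4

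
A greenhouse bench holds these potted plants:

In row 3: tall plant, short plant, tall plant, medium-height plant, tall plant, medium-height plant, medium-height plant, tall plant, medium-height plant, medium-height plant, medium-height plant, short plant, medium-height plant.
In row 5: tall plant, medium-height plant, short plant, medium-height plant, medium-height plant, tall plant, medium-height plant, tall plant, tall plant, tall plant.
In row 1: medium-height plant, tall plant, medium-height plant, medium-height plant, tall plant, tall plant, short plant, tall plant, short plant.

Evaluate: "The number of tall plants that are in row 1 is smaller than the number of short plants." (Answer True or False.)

True

|tall plants in row 1| = 4.
|short plants| = 5.
The claim requires 4 < 5, which holds.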